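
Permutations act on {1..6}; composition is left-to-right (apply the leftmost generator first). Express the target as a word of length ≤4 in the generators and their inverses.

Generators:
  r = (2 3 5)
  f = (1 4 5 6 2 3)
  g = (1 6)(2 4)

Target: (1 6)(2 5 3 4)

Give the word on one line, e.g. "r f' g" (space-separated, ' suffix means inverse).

r' g

  after r': (2 5 3)
  after g: (1 6)(2 5 3 4)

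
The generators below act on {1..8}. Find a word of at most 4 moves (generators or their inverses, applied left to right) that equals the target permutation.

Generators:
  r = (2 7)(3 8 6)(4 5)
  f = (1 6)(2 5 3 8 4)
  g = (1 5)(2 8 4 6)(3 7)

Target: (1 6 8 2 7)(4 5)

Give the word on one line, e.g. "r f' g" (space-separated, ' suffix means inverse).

  after g: (1 5)(2 8 4 6)(3 7)
  after f': (1 2 3 7 5 6 4)
  after g': (1 6 8 2 7)(4 5)

g f' g'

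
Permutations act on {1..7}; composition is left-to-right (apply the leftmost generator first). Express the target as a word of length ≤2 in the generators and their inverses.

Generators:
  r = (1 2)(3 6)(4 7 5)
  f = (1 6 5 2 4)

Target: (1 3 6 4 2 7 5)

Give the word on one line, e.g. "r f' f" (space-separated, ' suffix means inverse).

f r

  after f: (1 6 5 2 4)
  after r: (1 3 6 4 2 7 5)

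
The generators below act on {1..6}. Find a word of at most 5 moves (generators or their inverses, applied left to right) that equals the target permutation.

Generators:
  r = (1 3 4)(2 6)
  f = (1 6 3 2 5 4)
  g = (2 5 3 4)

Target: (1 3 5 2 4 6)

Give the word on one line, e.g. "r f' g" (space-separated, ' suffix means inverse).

f g' g' r f'

  after f: (1 6 3 2 5 4)
  after g': (1 6 5 3 4)
  after g': (1 6 2 4)
  after r: (1 2)(3 4)
  after f': (1 3 5 2 4 6)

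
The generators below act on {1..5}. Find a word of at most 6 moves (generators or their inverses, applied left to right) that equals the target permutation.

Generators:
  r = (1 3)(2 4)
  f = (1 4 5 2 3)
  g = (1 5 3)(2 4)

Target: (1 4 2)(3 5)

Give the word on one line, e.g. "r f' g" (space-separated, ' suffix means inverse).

  after f': (1 3 2 5 4)
  after r': (2 5)(3 4)
  after g': (1 3 2)(4 5)
  after f': (1 2 3 5)
  after r': (1 4 2)(3 5)

f' r' g' f' r'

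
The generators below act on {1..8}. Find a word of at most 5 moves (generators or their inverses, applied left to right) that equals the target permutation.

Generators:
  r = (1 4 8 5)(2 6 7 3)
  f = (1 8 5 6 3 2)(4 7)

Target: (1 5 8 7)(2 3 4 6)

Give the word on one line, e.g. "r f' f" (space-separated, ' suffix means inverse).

  after f': (1 2 3 6 5 8)(4 7)
  after r: (1 6)(3 7 8 4)
  after f': (1 5 8 7)(2 3 4 6)

f' r f'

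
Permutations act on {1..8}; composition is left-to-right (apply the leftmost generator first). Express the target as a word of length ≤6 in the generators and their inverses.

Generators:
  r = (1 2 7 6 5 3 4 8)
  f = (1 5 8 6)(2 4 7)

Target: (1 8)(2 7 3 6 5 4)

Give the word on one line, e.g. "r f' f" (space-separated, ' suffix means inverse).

r f' f' r

  after r: (1 2 7 6 5 3 4 8)
  after f': (1 7 8 6)(2 4 5 3)
  after f': (1 4)(3 7 5)
  after r: (1 8)(2 7 3 6 5 4)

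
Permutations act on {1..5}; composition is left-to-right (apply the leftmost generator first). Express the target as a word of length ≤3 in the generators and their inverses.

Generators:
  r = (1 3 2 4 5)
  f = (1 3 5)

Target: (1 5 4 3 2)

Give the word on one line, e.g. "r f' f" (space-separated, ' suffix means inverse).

f r' r'

  after f: (1 3 5)
  after r': (2 3 4)
  after r': (1 5 4 3 2)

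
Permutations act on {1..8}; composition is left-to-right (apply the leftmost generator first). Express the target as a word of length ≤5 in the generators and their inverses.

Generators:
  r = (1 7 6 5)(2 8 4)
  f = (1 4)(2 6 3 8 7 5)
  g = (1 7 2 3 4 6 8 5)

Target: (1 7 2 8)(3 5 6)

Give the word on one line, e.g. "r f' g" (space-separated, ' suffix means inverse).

g' r g

  after g': (1 5 8 6 4 3 2 7)
  after r: (2 6)(3 8 5 4)
  after g: (1 7 2 8)(3 5 6)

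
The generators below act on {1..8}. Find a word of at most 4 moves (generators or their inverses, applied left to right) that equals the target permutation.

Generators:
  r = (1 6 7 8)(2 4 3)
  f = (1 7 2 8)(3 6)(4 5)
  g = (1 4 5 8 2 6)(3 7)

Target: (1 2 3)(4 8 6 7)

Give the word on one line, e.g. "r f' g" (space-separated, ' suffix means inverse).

  after f': (1 8 2 7)(3 6)(4 5)
  after g: (1 2 3)(4 8 6 7)

f' g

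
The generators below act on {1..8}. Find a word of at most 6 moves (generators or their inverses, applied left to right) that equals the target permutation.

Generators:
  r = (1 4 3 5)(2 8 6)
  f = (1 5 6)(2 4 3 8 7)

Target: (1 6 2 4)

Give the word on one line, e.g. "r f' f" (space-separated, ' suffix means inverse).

  after f: (1 5 6)(2 4 3 8 7)
  after r': (1 3 2)(5 8 7 6)
  after r': (1 4)(2 5)(3 6)(7 8)
  after r': (2 3 8 7)(4 5 6)
  after f': (1 6 2 4)

f r' r' r' f'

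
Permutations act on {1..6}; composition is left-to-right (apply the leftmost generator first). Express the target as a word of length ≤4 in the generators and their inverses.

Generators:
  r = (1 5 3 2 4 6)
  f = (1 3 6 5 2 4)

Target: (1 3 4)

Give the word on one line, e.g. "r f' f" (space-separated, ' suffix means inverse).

f' f' f' r

  after f': (1 4 2 5 6 3)
  after f': (1 2 6)(3 4 5)
  after f': (1 5)(2 3)(4 6)
  after r: (1 3 4)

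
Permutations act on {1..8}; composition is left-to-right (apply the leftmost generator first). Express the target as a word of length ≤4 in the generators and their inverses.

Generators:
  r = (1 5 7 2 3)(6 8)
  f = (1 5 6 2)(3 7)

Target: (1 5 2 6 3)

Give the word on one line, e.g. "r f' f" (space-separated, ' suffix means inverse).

  after f': (1 2 6 5)(3 7)
  after r': (1 7 2 8 6)(3 5)
  after r': (1 5 2 6 3)

f' r' r'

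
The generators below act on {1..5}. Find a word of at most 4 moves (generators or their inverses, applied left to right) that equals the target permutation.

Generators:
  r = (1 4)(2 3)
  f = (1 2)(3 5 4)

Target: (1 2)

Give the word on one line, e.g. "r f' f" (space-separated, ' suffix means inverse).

f f f

  after f: (1 2)(3 5 4)
  after f: (3 4 5)
  after f: (1 2)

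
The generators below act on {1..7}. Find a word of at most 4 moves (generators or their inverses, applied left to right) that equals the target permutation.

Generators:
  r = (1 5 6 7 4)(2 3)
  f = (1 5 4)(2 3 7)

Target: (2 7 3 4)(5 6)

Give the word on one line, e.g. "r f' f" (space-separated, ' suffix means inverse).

  after f: (1 5 4)(2 3 7)
  after r': (3 6 5 7)
  after r': (1 4 7 2 3 5 6)
  after f: (2 7 3 4)(5 6)

f r' r' f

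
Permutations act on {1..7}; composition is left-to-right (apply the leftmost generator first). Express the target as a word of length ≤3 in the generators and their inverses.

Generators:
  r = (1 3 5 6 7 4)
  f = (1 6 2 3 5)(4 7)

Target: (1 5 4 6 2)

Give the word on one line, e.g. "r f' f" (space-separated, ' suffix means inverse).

f r'

  after f: (1 6 2 3 5)(4 7)
  after r': (1 5 4 6 2)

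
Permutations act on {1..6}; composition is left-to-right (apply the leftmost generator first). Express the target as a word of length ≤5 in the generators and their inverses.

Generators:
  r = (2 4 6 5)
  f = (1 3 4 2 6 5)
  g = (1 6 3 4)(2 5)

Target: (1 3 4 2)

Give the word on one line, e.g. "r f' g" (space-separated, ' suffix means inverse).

  after r: (2 4 6 5)
  after g: (1 6 2)(3 4)
  after f': (1 2 5 6 4)
  after f': (1 4 5 2 6 3)
  after g': (1 3 4 2)

r g f' f' g'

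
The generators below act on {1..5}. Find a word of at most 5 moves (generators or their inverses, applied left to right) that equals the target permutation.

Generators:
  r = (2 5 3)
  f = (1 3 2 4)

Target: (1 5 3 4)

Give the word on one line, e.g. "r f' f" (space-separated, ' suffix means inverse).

f r f' r' f

  after f: (1 3 2 4)
  after r: (1 2 4)(3 5)
  after f': (1 3 5)
  after r': (1 5)(2 3)
  after f: (1 5 3 4)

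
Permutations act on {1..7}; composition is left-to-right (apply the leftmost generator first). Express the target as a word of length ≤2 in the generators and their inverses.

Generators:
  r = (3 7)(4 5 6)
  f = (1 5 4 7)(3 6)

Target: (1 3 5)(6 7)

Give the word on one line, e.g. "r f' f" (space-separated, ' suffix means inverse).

  after f': (1 7 4 5)(3 6)
  after r': (1 3 5)(6 7)

f' r'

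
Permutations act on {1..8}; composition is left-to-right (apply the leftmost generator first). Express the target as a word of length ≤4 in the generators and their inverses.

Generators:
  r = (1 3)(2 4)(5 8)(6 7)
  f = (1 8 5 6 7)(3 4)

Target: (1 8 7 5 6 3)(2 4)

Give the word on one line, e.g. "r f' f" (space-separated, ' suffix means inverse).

f f r

  after f: (1 8 5 6 7)(3 4)
  after f: (1 5 7 8 6)
  after r: (1 8 7 5 6 3)(2 4)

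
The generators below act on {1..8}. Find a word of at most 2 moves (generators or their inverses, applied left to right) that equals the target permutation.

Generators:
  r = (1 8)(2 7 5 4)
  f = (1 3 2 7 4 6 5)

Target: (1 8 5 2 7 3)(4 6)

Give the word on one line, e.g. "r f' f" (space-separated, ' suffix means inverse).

r' f'

  after r': (1 8)(2 4 5 7)
  after f': (1 8 5 2 7 3)(4 6)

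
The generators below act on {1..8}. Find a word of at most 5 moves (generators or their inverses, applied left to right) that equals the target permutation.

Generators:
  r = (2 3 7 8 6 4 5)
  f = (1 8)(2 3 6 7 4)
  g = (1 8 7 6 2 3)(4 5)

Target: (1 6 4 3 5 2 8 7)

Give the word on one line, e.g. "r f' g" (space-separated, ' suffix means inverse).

f' r' g' r

  after f': (1 8)(2 4 7 6 3)
  after r': (1 7 8)(2 6)(3 5 4)
  after g': (1 8 3 4 2 7)
  after r: (1 6 4 3 5 2 8 7)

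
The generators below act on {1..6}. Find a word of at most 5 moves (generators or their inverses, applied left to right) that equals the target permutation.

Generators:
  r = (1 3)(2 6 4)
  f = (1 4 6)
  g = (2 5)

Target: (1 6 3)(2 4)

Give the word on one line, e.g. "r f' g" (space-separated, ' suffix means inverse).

  after g: (2 5)
  after f: (1 4 6)(2 5)
  after g: (1 4 6)
  after r': (1 6 3)(2 4)

g f g r'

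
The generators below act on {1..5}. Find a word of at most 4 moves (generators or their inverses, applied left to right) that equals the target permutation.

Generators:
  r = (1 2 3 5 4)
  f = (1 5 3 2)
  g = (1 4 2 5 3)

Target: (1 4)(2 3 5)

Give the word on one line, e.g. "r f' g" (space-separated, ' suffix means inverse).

g f

  after g: (1 4 2 5 3)
  after f: (1 4)(2 3 5)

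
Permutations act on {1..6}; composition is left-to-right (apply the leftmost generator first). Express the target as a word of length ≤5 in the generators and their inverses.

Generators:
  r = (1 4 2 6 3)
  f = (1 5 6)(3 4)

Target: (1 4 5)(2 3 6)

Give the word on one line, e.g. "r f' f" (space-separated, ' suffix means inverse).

  after f: (1 5 6)(3 4)
  after f: (1 6 5)
  after f: (3 4)
  after r': (1 3)(2 4 6)
  after f': (1 4 5)(2 3 6)

f f f r' f'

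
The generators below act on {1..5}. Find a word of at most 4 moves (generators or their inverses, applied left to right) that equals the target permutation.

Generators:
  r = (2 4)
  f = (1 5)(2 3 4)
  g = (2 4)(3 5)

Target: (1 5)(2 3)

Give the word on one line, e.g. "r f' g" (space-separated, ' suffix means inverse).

  after r': (2 4)
  after f': (1 5)(2 3)

r' f'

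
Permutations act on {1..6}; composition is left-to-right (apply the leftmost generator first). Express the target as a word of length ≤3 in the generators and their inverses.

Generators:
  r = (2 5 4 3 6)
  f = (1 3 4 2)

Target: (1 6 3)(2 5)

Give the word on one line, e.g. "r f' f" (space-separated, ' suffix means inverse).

  after f': (1 2 4 3)
  after r': (1 6 3)(2 5)

f' r'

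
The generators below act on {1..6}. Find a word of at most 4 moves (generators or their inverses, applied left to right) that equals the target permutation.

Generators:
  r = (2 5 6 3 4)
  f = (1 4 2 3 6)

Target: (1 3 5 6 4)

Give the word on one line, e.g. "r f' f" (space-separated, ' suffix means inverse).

  after f': (1 6 3 2 4)
  after r: (1 3 5 6 4)

f' r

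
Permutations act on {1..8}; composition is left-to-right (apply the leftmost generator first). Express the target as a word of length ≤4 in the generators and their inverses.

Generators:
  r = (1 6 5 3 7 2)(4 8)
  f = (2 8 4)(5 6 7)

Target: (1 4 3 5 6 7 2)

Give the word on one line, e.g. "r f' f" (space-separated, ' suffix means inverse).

f r' f r

  after f: (2 8 4)(5 6 7)
  after r': (1 2 4 7 6 3 5)
  after f: (1 8 4 5)(3 6)
  after r: (1 4 3 5 6 7 2)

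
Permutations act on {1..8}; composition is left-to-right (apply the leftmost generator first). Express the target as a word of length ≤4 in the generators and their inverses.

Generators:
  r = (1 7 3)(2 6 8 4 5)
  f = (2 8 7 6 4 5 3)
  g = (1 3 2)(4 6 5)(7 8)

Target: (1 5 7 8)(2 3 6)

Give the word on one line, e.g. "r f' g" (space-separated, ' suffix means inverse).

f' g f'

  after f': (2 3 5 4 6 7 8)
  after g: (1 3 4 5 6 8)
  after f': (1 5 7 8)(2 3 6)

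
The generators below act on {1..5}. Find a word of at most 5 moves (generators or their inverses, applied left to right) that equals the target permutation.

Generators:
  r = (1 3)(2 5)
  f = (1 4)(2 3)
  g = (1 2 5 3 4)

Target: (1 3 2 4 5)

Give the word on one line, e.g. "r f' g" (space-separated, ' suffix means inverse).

  after f: (1 4)(2 3)
  after r: (1 4 3 5 2)
  after f': (2 4)(3 5)
  after r': (1 3 2 4 5)

f r f' r'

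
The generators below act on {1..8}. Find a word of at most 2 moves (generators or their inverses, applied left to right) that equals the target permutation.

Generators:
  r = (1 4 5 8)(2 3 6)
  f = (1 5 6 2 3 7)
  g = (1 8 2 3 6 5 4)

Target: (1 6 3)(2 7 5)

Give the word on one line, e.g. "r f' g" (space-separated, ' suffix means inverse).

  after f: (1 5 6 2 3 7)
  after f: (1 6 3)(2 7 5)

f f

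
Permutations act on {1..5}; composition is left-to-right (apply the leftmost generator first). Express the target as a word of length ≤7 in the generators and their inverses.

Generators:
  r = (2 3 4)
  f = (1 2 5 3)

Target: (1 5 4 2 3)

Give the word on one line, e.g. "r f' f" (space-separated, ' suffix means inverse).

  after r: (2 3 4)
  after f: (1 2)(3 4 5)
  after r': (1 4 5 2)
  after r': (1 3 2)(4 5)
  after f': (1 5 4 2 3)

r f r' r' f'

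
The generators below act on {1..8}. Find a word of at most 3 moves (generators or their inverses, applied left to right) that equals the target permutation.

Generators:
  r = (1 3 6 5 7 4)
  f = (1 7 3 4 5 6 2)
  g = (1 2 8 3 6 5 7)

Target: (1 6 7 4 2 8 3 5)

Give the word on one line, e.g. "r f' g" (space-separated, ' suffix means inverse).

  after r: (1 3 6 5 7 4)
  after g: (1 6 7 4 2 8 3 5)

r g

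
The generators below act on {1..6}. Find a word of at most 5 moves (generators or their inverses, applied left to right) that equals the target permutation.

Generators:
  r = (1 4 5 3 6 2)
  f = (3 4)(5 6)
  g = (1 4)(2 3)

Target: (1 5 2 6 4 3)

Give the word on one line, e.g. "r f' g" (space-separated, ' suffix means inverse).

  after g': (1 4)(2 3)
  after f: (1 3 2 4)(5 6)
  after r: (1 6 3)(2 5)
  after f': (1 5 2 6 4 3)

g' f r f'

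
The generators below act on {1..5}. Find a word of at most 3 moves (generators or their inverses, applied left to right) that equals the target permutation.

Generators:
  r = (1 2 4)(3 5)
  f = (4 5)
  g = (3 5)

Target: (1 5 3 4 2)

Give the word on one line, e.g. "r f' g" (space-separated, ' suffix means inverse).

  after r': (1 4 2)(3 5)
  after f': (1 5 3 4 2)

r' f'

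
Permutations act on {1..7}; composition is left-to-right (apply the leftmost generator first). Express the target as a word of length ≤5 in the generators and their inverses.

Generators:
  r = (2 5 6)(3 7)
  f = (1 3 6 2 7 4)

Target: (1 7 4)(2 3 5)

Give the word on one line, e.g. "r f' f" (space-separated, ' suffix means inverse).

r f' r f'

  after r: (2 5 6)(3 7)
  after f': (1 4 7)(2 5 3)
  after r: (1 4 3 5 7)(2 6)
  after f': (1 7 4)(2 3 5)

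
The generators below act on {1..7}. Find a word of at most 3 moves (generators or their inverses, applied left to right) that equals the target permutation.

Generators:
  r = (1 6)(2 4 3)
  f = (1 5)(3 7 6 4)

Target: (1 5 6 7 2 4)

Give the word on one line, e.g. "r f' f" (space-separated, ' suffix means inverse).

  after f': (1 5)(3 4 6 7)
  after r: (1 5 6 7 2 4)

f' r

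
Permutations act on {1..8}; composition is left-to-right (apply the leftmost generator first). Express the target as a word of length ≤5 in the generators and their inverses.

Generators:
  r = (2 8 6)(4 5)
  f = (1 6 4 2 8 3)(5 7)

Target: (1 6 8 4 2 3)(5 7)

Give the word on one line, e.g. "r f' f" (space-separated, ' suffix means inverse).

  after r': (2 6 8)(4 5)
  after r': (2 8 6)
  after f: (1 6 8 4 2 3)(5 7)

r' r' f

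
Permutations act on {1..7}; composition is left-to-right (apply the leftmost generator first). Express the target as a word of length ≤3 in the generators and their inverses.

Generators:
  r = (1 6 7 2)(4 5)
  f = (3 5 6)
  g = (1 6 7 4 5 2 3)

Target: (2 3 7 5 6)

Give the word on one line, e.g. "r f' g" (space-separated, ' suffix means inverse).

f g r'

  after f: (3 5 6)
  after g: (1 6)(2 3)(4 5 7)
  after r': (2 3 7 5 6)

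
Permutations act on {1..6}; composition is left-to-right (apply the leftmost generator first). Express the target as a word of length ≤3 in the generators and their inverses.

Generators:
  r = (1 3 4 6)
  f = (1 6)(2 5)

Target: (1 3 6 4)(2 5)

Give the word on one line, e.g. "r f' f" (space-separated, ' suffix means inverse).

f r r

  after f: (1 6)(2 5)
  after r: (2 5)(3 4 6)
  after r: (1 3 6 4)(2 5)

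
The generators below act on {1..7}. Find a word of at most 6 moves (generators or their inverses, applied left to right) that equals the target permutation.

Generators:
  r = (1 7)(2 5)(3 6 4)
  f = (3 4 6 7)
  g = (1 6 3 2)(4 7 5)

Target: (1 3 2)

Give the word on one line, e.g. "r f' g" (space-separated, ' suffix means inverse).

  after g': (1 2 3 6)(4 5 7)
  after f: (1 2 4 5 3 7 6)
  after r': (1 5 4 2 6 7 3)
  after g': (1 7 6 4 3 2)
  after f: (1 3 2)

g' f r' g' f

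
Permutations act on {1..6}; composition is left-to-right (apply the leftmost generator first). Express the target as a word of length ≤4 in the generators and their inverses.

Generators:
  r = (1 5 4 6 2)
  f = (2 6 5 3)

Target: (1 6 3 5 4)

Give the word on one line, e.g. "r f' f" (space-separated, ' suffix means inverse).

f f r' r'

  after f: (2 6 5 3)
  after f: (2 5)(3 6)
  after r': (1 2)(3 4 5 6)
  after r': (1 6 3 5 4)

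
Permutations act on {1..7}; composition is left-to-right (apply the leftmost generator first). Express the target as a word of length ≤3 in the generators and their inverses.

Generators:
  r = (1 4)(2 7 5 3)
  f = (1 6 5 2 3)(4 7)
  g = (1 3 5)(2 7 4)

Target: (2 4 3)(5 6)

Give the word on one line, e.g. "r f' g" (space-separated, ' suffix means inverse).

  after g': (1 5 3)(2 4 7)
  after g': (1 3 5)(2 7 4)
  after f: (2 4 3)(5 6)

g' g' f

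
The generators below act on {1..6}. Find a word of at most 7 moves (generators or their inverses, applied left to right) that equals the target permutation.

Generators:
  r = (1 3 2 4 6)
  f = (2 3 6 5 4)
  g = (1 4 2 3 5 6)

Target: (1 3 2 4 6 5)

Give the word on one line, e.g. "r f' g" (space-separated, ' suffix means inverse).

  after r': (1 6 4 2 3)
  after f: (1 5 4 3)(2 6)
  after f: (1 4 6 3)(2 5)
  after g: (1 2 6 5 3 4)
  after r': (1 3 2 4 6 5)

r' f f g r'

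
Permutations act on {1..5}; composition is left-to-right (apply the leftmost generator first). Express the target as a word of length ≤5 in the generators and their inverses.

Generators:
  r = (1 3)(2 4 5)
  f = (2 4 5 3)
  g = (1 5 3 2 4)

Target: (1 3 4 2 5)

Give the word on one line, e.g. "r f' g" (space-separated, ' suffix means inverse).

r' f g'

  after r': (1 3)(2 5 4)
  after f: (1 2 3)
  after g': (1 3 4 2 5)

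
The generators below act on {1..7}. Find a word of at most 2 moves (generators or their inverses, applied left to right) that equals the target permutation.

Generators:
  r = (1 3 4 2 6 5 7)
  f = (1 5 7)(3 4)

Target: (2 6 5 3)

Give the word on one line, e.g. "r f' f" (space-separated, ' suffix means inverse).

f' r

  after f': (1 7 5)(3 4)
  after r: (2 6 5 3)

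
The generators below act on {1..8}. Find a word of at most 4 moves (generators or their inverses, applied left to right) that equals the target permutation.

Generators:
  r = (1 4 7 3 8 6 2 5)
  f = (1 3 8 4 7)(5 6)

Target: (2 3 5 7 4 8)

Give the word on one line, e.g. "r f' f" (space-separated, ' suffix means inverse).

r r f

  after r: (1 4 7 3 8 6 2 5)
  after r: (1 7 8 2)(3 6 5 4)
  after f: (2 3 5 7 4 8)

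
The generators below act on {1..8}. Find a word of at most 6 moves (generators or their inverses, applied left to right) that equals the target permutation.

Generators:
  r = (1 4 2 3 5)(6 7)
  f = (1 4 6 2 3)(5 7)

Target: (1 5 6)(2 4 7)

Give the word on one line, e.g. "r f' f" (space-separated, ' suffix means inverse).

  after f: (1 4 6 2 3)(5 7)
  after r: (1 2 5 6 3 4 7)
  after r: (1 3 2)(4 6 5 7)
  after r: (1 5 6)(2 4 7)

f r r r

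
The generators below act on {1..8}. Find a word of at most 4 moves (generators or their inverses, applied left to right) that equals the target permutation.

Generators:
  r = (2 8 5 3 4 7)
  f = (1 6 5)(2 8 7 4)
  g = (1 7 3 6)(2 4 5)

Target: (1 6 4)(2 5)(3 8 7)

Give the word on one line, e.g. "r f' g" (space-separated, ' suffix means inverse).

  after r: (2 8 5 3 4 7)
  after g': (1 6 3 2 8 4)(5 7)
  after r: (1 6 4)(2 5)(3 8 7)

r g' r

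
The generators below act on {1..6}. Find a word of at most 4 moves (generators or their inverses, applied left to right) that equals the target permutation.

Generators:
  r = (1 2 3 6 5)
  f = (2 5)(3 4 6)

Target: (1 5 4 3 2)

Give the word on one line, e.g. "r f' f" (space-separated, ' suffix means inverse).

  after r': (1 5 6 3 2)
  after f: (1 2)(3 5)(4 6)
  after f: (1 5 4 3 2)

r' f f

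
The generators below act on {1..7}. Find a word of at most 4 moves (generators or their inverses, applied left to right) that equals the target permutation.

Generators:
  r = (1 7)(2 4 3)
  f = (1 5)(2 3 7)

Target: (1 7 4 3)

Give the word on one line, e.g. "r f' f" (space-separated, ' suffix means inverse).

  after f': (1 5)(2 7 3)
  after f': (2 3 7)
  after r: (1 7 4 3)

f' f' r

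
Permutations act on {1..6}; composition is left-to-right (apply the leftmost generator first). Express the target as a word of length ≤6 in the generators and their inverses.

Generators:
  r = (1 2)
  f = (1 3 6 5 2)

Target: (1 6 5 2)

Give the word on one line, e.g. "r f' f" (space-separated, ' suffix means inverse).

f' r f f

  after f': (1 2 5 6 3)
  after r: (2 5 6 3)
  after f: (1 3)
  after f: (1 6 5 2)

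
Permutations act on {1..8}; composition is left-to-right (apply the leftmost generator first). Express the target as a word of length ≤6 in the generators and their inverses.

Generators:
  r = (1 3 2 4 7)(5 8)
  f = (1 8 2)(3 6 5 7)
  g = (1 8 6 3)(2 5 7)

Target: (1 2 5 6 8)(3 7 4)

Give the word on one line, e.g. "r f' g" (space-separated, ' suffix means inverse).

  after r': (1 7 4 2 3)(5 8)
  after f': (1 5)(2 7 4 8 6 3)
  after g: (1 7 4 6)(3 5 8)
  after g: (1 2 5 6 8)(3 7 4)

r' f' g g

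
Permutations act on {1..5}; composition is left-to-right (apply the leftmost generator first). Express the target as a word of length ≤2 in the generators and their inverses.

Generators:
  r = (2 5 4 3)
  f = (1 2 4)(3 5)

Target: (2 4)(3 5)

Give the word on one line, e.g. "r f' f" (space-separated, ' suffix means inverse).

  after r': (2 3 4 5)
  after r': (2 4)(3 5)

r' r'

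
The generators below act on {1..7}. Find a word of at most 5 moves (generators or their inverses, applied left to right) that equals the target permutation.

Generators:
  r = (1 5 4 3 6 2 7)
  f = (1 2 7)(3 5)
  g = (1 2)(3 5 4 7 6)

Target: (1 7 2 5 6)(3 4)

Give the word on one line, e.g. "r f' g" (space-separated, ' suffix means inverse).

  after f': (1 7 2)(3 5)
  after r: (2 5 6)(3 4)
  after f: (1 2 3 4 5 6 7)
  after f: (1 7 2 5 6)(3 4)

f' r f f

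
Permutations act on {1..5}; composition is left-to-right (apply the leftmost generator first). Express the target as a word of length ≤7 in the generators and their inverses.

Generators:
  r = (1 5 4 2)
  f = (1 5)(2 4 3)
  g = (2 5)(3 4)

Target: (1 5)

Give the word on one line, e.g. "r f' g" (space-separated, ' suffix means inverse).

  after f: (1 5)(2 4 3)
  after f: (2 3 4)
  after g': (2 4 5)
  after g': (2 3 4)
  after f: (1 5)

f f g' g' f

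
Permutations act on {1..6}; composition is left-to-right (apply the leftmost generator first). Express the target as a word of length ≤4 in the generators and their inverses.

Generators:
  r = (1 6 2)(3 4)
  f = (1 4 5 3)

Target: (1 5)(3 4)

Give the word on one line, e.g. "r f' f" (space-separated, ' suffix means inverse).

f' f'

  after f': (1 3 5 4)
  after f': (1 5)(3 4)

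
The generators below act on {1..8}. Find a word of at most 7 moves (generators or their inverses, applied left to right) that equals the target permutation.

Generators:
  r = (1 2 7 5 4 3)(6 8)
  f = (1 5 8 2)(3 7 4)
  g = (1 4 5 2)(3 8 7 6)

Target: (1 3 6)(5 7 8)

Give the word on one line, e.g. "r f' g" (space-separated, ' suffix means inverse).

  after r': (1 3 4 5 7 2)(6 8)
  after r': (1 4 7)(2 3 5)
  after r': (1 5)(2 4)(3 7)(6 8)
  after g': (1 4 5 2)(3 8 7 6)
  after r: (1 3 6)(5 7 8)

r' r' r' g' r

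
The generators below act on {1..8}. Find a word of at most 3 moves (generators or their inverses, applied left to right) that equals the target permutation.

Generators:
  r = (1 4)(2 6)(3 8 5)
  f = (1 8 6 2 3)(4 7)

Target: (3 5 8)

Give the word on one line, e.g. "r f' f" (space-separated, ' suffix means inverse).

  after r: (1 4)(2 6)(3 8 5)
  after r: (3 5 8)

r r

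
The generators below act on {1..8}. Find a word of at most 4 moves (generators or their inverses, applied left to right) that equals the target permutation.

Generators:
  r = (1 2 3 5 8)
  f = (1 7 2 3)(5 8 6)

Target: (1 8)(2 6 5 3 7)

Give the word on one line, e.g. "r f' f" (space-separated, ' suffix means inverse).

  after r': (1 8 5 3 2)
  after r': (1 5 2 8 3)
  after f: (1 8)(2 6 5 3 7)

r' r' f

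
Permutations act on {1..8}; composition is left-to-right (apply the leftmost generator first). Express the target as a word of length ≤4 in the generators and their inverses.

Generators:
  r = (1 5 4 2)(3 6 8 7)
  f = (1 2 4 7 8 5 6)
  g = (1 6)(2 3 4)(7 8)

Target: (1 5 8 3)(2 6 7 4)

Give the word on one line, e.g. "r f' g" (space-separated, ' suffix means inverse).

  after f': (1 6 5 8 7 4 2)
  after r: (1 8 3 6 4)(2 5 7)
  after f: (1 5 8 3)(2 6 7 4)

f' r f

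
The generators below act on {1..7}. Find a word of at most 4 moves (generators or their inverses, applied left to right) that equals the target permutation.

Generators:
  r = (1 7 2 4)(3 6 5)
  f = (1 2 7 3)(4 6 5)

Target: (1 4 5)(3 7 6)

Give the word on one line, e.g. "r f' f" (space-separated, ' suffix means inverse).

  after f: (1 2 7 3)(4 6 5)
  after r: (1 4 5)(3 7 6)

f r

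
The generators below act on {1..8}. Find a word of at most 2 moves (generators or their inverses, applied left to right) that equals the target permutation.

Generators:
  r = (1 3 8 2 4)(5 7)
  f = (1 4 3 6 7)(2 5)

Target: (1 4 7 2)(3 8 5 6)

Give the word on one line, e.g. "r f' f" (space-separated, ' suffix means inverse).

r f'

  after r: (1 3 8 2 4)(5 7)
  after f': (1 4 7 2)(3 8 5 6)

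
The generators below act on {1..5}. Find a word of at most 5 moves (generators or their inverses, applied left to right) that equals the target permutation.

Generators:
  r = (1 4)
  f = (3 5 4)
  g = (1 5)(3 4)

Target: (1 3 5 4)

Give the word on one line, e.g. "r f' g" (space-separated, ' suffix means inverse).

r' f' f'

  after r': (1 4)
  after f': (1 5 3 4)
  after f': (1 3 5 4)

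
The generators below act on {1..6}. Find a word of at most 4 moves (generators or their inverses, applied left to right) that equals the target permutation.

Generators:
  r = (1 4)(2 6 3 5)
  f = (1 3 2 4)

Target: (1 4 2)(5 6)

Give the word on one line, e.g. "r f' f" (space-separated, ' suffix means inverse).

  after r': (1 4)(2 5 3 6)
  after r': (2 3)(5 6)
  after f': (1 4 2)(5 6)

r' r' f'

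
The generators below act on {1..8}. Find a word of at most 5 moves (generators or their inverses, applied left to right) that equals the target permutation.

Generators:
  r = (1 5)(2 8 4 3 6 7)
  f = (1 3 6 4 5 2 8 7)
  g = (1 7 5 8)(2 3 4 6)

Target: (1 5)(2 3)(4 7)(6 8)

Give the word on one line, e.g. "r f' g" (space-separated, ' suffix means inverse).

  after f': (1 7 8 2 5 4 6 3)
  after r: (1 2)(3 5)(4 7)
  after r: (1 8 4 2 5 6 7 3)
  after r: (1 4 8 3 5 7 6 2)
  after f: (1 5)(2 3)(4 7)(6 8)

f' r r r f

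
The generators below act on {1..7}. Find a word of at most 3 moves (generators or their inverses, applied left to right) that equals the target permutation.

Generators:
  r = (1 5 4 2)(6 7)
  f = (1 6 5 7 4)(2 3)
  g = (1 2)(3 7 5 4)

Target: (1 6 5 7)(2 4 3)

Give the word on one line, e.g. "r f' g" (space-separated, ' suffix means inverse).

  after r: (1 5 4 2)(6 7)
  after f': (1 6 5 7)(2 4 3)

r f'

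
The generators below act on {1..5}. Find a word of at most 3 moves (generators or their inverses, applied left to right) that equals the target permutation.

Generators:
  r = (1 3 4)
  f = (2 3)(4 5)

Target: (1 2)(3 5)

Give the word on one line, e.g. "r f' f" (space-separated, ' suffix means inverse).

  after r: (1 3 4)
  after f: (1 2 3 5 4)
  after r': (1 2)(3 5)

r f r'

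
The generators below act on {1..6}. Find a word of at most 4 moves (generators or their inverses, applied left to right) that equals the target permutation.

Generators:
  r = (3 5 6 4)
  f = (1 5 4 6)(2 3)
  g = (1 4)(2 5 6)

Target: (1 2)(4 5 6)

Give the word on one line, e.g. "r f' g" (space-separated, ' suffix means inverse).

  after r': (3 4 6 5)
  after f': (1 6)(2 3 5)
  after r': (1 5 2 4 6)
  after g': (1 2)(4 5 6)

r' f' r' g'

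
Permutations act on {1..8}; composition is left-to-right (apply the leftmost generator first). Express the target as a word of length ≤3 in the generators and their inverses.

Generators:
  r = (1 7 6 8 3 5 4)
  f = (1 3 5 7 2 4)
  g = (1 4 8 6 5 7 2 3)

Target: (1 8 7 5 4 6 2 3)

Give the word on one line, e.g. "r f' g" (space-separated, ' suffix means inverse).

  after g: (1 4 8 6 5 7 2 3)
  after g: (1 8 5 2)(3 4 6 7)
  after f: (1 8 7 5 4 6 2 3)

g g f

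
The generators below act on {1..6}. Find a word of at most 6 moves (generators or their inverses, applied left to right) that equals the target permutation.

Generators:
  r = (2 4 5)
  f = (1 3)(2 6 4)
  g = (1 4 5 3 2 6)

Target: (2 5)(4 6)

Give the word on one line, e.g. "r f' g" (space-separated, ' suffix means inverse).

  after r: (2 4 5)
  after f: (1 3)(4 5 6)
  after r: (1 3)(2 4)(5 6)
  after f: (4 6 5)
  after r': (2 5)(4 6)

r f r f r'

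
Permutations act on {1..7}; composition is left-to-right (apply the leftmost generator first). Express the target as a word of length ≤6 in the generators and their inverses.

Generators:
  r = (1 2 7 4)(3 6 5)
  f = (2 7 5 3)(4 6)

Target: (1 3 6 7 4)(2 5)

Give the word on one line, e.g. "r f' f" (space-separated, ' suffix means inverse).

  after f: (2 7 5 3)(4 6)
  after f: (2 5)(3 7)
  after r: (1 2 3 4)(5 7 6)
  after f': (1 3 6 7 4)(2 5)

f f r f'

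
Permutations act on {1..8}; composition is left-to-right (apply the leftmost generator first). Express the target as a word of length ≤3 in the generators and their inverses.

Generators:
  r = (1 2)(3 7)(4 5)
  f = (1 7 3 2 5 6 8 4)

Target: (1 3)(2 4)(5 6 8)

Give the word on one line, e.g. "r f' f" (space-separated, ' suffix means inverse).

  after f: (1 7 3 2 5 6 8 4)
  after r': (1 3)(2 4)(5 6 8)

f r'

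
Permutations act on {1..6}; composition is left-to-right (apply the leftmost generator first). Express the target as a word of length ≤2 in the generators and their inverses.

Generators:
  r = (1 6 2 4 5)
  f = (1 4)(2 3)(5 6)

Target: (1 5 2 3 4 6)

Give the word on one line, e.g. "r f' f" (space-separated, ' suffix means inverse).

f r

  after f: (1 4)(2 3)(5 6)
  after r: (1 5 2 3 4 6)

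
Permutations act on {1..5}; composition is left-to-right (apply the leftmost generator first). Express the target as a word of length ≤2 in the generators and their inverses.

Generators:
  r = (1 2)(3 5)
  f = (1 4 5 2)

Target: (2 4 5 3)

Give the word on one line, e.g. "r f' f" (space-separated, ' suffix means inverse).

  after r: (1 2)(3 5)
  after f: (2 4 5 3)

r f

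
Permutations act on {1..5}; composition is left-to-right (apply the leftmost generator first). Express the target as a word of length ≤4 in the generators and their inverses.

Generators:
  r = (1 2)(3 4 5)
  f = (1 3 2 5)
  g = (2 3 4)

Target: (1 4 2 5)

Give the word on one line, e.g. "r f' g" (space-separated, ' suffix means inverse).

r f r'

  after r: (1 2)(3 4 5)
  after f: (1 5 2 3 4)
  after r': (1 4 2 5)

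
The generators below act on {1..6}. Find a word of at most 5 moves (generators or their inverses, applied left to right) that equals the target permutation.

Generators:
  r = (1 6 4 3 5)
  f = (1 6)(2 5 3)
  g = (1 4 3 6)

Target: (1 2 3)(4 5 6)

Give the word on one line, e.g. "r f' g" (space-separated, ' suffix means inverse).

r' f' r' g

  after r': (1 5 3 4 6)
  after f': (1 2 3 4)
  after r': (1 2 4 5 3 6)
  after g: (1 2 3)(4 5 6)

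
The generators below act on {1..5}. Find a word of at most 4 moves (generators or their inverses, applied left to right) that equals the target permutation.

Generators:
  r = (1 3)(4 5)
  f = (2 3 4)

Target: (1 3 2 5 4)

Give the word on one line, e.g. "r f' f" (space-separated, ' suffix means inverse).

  after f: (2 3 4)
  after f: (2 4 3)
  after r: (1 3 2 5 4)

f f r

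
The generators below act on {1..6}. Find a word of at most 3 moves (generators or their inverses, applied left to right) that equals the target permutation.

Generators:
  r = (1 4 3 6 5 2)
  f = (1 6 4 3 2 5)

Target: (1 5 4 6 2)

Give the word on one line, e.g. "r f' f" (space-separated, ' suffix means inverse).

  after r': (1 2 5 6 3 4)
  after f: (1 5 4 6 2)

r' f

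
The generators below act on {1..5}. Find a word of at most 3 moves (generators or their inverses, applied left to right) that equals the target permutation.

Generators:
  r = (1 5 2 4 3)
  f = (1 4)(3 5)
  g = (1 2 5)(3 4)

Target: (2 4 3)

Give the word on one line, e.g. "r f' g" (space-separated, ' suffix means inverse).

  after r': (1 3 4 2 5)
  after r': (1 4 5 3 2)
  after f: (2 4 3)

r' r' f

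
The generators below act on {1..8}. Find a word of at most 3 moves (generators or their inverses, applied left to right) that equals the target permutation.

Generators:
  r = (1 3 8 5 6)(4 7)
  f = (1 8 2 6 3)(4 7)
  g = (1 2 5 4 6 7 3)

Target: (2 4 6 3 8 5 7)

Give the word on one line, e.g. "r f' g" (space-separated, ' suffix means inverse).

f g f'

  after f: (1 8 2 6 3)(4 7)
  after g: (1 8 5 4 3 2 7 6)
  after f': (2 4 6 3 8 5 7)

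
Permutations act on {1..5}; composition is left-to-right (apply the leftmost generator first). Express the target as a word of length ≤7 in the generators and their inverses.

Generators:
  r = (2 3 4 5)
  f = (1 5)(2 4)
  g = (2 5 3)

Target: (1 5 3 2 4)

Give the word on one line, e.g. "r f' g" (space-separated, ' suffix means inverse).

f' g f' r r

  after f': (1 5)(2 4)
  after g: (1 3 2 4 5)
  after f': (1 3 4)
  after r: (1 4)(2 3 5)
  after r: (1 5 3 2 4)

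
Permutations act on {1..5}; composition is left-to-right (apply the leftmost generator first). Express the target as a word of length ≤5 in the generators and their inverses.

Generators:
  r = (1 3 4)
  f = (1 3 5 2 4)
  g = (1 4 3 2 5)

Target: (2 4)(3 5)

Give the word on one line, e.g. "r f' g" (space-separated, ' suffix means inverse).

g f r' f

  after g: (1 4 3 2 5)
  after f: (3 4 5)
  after r': (1 4 5)
  after f: (2 4)(3 5)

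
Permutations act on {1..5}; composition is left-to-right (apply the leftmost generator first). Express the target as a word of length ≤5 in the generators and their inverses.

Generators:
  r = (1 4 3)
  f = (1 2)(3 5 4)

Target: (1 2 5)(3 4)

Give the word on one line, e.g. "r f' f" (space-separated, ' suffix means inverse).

f r r f' f'

  after f: (1 2)(3 5 4)
  after r: (1 2 4)(3 5)
  after r: (1 2 3 5)
  after f': (2 4 5)
  after f': (1 2 5)(3 4)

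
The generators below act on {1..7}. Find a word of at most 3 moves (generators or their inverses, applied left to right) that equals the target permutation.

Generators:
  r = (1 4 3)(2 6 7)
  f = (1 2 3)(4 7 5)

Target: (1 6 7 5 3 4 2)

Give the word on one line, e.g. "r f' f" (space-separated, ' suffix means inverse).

  after f: (1 2 3)(4 7 5)
  after r: (1 6 7 5 3 4 2)

f r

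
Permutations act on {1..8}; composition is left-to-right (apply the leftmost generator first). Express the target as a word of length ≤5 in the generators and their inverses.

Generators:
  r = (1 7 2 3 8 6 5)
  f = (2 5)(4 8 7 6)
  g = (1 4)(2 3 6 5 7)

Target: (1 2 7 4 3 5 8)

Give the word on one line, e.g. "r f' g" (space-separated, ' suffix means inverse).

  after f: (2 5)(4 8 7 6)
  after r': (1 5 7 8)(2 6 4 3)
  after f': (1 2 7 4 3 5 8)

f r' f'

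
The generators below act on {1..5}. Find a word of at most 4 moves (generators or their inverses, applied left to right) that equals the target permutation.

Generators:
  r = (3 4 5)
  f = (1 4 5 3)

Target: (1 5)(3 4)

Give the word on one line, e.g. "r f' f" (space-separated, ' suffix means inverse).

f' f'

  after f': (1 3 5 4)
  after f': (1 5)(3 4)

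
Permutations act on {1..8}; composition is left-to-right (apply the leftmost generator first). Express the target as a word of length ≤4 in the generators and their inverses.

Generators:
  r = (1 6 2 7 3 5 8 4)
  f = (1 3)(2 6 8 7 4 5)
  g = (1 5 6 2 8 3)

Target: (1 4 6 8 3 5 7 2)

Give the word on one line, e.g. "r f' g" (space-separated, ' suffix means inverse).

f' r' f

  after f': (1 3)(2 5 4 7 8 6)
  after r': (1 7 5 8)(2 3 4)
  after f: (1 4 6 8 3 5 7 2)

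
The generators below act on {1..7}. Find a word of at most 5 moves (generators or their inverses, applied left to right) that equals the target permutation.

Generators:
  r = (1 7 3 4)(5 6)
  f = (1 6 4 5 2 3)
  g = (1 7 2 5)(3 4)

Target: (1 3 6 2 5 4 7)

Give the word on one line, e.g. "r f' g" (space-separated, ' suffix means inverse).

  after f: (1 6 4 5 2 3)
  after f: (1 4 2)(3 6 5)
  after g': (1 3 6 2 5 4 7)

f f g'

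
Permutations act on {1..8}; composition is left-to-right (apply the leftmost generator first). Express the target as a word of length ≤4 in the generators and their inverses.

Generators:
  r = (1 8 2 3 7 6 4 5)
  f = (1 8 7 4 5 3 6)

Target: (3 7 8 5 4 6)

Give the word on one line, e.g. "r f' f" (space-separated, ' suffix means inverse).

r' f' r r

  after r': (1 5 4 6 7 3 2 8)
  after f': (1 4 3 2)(5 7)(6 8)
  after r: (1 5 6 2 8 4 7)
  after r: (3 7 8 5 4 6)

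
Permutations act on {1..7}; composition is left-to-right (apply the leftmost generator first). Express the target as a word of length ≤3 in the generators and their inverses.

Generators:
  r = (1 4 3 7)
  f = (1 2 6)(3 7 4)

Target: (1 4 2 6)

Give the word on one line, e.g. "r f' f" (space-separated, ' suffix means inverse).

  after r': (1 7 3 4)
  after f: (1 4 2 6)

r' f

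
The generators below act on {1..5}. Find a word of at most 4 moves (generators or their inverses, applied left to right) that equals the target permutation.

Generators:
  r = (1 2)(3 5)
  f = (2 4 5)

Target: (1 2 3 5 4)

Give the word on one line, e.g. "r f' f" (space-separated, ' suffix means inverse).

  after f': (2 5 4)
  after r': (1 2 3 5 4)

f' r'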